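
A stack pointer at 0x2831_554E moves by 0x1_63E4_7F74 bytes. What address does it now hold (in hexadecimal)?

0x18C15D4C2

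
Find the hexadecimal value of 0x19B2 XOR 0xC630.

0xDF82

XOR each hex digit independently (no carries):
  1^C=D, 9^6=F, B^3=8, 2^0=2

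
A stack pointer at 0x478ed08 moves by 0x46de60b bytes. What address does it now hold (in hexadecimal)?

Add column by column in base 16, right to left:
  8+b = 3 carry 1
  0+0+1 = 1
  d+6 = 3 carry 1
  e+e+1 = d carry 1
  8+d+1 = 6 carry 1
  7+6+1 = e
  4+4 = 8

0x8e6d313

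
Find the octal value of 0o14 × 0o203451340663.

Multiply each base-8 digit by 12, carrying:
  3×12 = 36 → write 4 carry 4
  6×12+4 = 76 → write 4 carry 9
  6×12+9 = 81 → write 1 carry 10
  0×12+10 = 10 → write 2 carry 1
  4×12+1 = 49 → write 1 carry 6
  3×12+6 = 42 → write 2 carry 5
  1×12+5 = 17 → write 1 carry 2
  5×12+2 = 62 → write 6 carry 7
  4×12+7 = 55 → write 7 carry 6
  3×12+6 = 42 → write 2 carry 5
  0×12+5 = 5 → write 5
  2×12 = 24 → write 0 carry 3
  remaining carry: 3

0o3052761212144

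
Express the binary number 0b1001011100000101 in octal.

0o113405

Group the bits in threes: 001 001 011 100 000 101 → 113405.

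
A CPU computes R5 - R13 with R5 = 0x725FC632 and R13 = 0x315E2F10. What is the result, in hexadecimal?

0x41019722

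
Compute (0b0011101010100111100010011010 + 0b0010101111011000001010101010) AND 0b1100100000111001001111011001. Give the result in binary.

Add column by column in base 2, right to left:
  0+0 = 0
  1+1 = 0 carry 1
  0+0+1 = 1
  1+1 = 0 carry 1
  1+0+1 = 0 carry 1
  0+1+1 = 0 carry 1
  0+0+1 = 1
  1+1 = 0 carry 1
  0+0+1 = 1
  0+1 = 1
  0+0 = 0
  1+0 = 1
  1+0 = 1
  1+0 = 1
  1+0 = 1
  0+1 = 1
  0+1 = 1
  1+0 = 1
  0+1 = 1
  1+1 = 0 carry 1
  0+1+1 = 0 carry 1
  1+1+1 = 1 carry 1
  0+0+1 = 1
  1+1 = 0 carry 1
  1+0+1 = 0 carry 1
  1+1+1 = 1 carry 1
  final carry 1
Sum = 0b110011001111111101101000100; now AND with 0b1100100000111001001111011001:
  0110011001111111101101000100
& 1100100000111001001111011001
= 0100000000111001001101000000

0b100000000111001001101000000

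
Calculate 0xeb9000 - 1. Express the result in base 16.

The trailing 3 digits are 0, so subtracting 1 borrows through: they become F and the next digit up decrements.

0xeb8fff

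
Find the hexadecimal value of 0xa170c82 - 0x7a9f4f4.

0x26d178e

Subtract column by column in base 16:
  2-4 → e (borrow)
  8-f-1 → 8 (borrow)
  c-4-1 → 7
  0-f → 1 (borrow)
  7-9-1 → d (borrow)
  1-a-1 → 6 (borrow)
  a-7-1 → 2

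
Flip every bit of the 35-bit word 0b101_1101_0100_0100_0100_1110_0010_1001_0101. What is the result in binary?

Invert each bit: 10111010100010001001110001010010101 → 01000101011101110110001110101101010.

0b01000101011101110110001110101101010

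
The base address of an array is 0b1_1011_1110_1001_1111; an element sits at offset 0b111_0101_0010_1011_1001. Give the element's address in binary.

0b10010001000101011000

Add column by column in base 2, right to left:
  1+1 = 0 carry 1
  1+0+1 = 0 carry 1
  1+0+1 = 0 carry 1
  1+1+1 = 1 carry 1
  1+1+1 = 1 carry 1
  0+1+1 = 0 carry 1
  0+0+1 = 1
  1+1 = 0 carry 1
  0+0+1 = 1
  1+1 = 0 carry 1
  1+0+1 = 0 carry 1
  1+0+1 = 0 carry 1
  1+1+1 = 1 carry 1
  1+0+1 = 0 carry 1
  0+1+1 = 0 carry 1
  1+0+1 = 0 carry 1
  1+1+1 = 1 carry 1
  0+1+1 = 0 carry 1
  0+1+1 = 0 carry 1
  final carry 1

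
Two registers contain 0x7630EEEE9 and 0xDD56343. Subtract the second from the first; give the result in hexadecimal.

0x755398BA6

Subtract column by column in base 16:
  9-3 → 6
  E-4 → A
  E-3 → B
  E-6 → 8
  E-5 → 9
  0-D → 3 (borrow)
  3-D-1 → 5 (borrow)
  6-0-1 → 5
  7-0 → 7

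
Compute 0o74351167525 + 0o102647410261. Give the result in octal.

Add column by column in base 8, right to left:
  5+1 = 6
  2+6 = 0 carry 1
  5+2+1 = 0 carry 1
  7+0+1 = 0 carry 1
  6+1+1 = 0 carry 1
  1+4+1 = 6
  1+7 = 0 carry 1
  5+4+1 = 2 carry 1
  3+6+1 = 2 carry 1
  4+2+1 = 7
  7+0 = 7
  0+1 = 1

0o177220600006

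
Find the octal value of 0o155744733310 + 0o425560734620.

0o603525670130

Add column by column in base 8, right to left:
  0+0 = 0
  1+2 = 3
  3+6 = 1 carry 1
  3+4+1 = 0 carry 1
  3+3+1 = 7
  7+7 = 6 carry 1
  4+0+1 = 5
  4+6 = 2 carry 1
  7+5+1 = 5 carry 1
  5+5+1 = 3 carry 1
  5+2+1 = 0 carry 1
  1+4+1 = 6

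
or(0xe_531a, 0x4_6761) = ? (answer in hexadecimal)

0xe777b

OR each hex digit independently (no carries):
  e|4=e, 5|6=7, 3|7=7, 1|6=7, a|1=b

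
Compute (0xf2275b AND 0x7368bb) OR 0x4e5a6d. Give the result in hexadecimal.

0x7e7a7f

0xf2275b AND 0x7368bb = 0x72201b.
Then OR with 0x4e5a6d.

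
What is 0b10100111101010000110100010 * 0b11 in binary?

0b111110110111110010011100110

Multiply each base-2 digit by 3, carrying:
  0×3 = 0 → write 0
  1×3 = 3 → write 1 carry 1
  0×3+1 = 1 → write 1
  0×3 = 0 → write 0
  0×3 = 0 → write 0
  1×3 = 3 → write 1 carry 1
  0×3+1 = 1 → write 1
  1×3 = 3 → write 1 carry 1
  1×3+1 = 4 → write 0 carry 2
  0×3+2 = 2 → write 0 carry 1
  0×3+1 = 1 → write 1
  0×3 = 0 → write 0
  0×3 = 0 → write 0
  1×3 = 3 → write 1 carry 1
  0×3+1 = 1 → write 1
  1×3 = 3 → write 1 carry 1
  0×3+1 = 1 → write 1
  1×3 = 3 → write 1 carry 1
  1×3+1 = 4 → write 0 carry 2
  1×3+2 = 5 → write 1 carry 2
  1×3+2 = 5 → write 1 carry 2
  0×3+2 = 2 → write 0 carry 1
  0×3+1 = 1 → write 1
  1×3 = 3 → write 1 carry 1
  0×3+1 = 1 → write 1
  1×3 = 3 → write 1 carry 1
  remaining carry: 1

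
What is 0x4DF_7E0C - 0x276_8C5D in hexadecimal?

Subtract column by column in base 16:
  C-D → F (borrow)
  0-5-1 → A (borrow)
  E-C-1 → 1
  7-8 → F (borrow)
  F-6-1 → 8
  D-7 → 6
  4-2 → 2

0x268F1AF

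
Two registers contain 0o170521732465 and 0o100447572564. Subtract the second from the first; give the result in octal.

Subtract column by column in base 8:
  5-4 → 1
  6-6 → 0
  4-5 → 7 (borrow)
  2-2-1 → 7 (borrow)
  3-7-1 → 3 (borrow)
  7-5-1 → 1
  1-7 → 2 (borrow)
  2-4-1 → 5 (borrow)
  5-4-1 → 0
  0-0 → 0
  7-0 → 7
  1-1 → 0

0o70052137701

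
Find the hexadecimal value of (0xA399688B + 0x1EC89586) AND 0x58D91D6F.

0x40411C01

Add column by column in base 16, right to left:
  B+6 = 1 carry 1
  8+8+1 = 1 carry 1
  8+5+1 = E
  6+9 = F
  9+8 = 1 carry 1
  9+C+1 = 6 carry 1
  3+E+1 = 2 carry 1
  A+1+1 = C
Sum = 0xC261FE11; now AND with 0x58D91D6F:
  C&5=4, 2&8=0, 6&D=4, 1&9=1, F&1=1, E&D=C, 1&6=0, 1&F=1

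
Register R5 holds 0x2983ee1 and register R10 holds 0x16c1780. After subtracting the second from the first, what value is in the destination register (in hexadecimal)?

Subtract column by column in base 16:
  1-0 → 1
  e-8 → 6
  e-7 → 7
  3-1 → 2
  8-c → c (borrow)
  9-6-1 → 2
  2-1 → 1

0x12c2761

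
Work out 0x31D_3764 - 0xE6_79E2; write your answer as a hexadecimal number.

Subtract column by column in base 16:
  4-2 → 2
  6-E → 8 (borrow)
  7-9-1 → D (borrow)
  3-7-1 → B (borrow)
  D-6-1 → 6
  1-E → 3 (borrow)
  3-0-1 → 2

0x236BD82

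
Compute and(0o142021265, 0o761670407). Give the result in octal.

AND each oct digit independently (no carries):
  1&7=1, 4&6=4, 2&1=0, 0&6=0, 2&7=2, 1&0=0, 2&4=0, 6&0=0, 5&7=5

0o140020005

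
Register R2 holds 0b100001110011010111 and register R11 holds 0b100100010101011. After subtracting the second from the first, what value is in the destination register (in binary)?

Subtract column by column in base 2:
  1-1 → 0
  1-1 → 0
  1-0 → 1
  0-1 → 1 (borrow)
  1-0-1 → 0
  0-1 → 1 (borrow)
  1-0-1 → 0
  1-1 → 0
  0-0 → 0
  0-0 → 0
  1-0 → 1
  1-1 → 0
  1-0 → 1
  0-0 → 0
  0-1 → 1 (borrow)
  0-0-1 → 1 (borrow)
  0-0-1 → 1 (borrow)
  1-0-1 → 0

0b11101010000101100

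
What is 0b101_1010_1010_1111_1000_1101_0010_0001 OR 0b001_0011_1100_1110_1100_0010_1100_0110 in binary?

0b1011011111011111100111111100111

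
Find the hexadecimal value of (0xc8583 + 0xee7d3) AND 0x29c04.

0x20c04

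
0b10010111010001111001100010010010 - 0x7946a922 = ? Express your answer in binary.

0b11110000000001110111101110000

0x7946a922 = 0b1111001010001101010100100100010 in binary.
Subtract column by column in base 2:
  0-0 → 0
  1-1 → 0
  0-0 → 0
  0-0 → 0
  1-0 → 1
  0-1 → 1 (borrow)
  0-0-1 → 1 (borrow)
  1-0-1 → 0
  0-1 → 1 (borrow)
  0-0-1 → 1 (borrow)
  0-0-1 → 1 (borrow)
  1-1-1 → 1 (borrow)
  1-0-1 → 0
  0-1 → 1 (borrow)
  0-0-1 → 1 (borrow)
  1-1-1 → 1 (borrow)
  1-0-1 → 0
  1-1 → 0
  1-1 → 0
  0-0 → 0
  0-0 → 0
  0-0 → 0
  1-1 → 0
  0-0 → 0
  1-1 → 0
  1-0 → 1
  1-0 → 1
  0-1 → 1 (borrow)
  1-1-1 → 1 (borrow)
  0-1-1 → 0 (borrow)
  0-1-1 → 0 (borrow)
  1-0-1 → 0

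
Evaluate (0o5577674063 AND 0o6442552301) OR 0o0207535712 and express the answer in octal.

0o4647575713

0o5577674063 AND 0o6442552301 = 0o4442450001.
Then OR with 0o0207535712.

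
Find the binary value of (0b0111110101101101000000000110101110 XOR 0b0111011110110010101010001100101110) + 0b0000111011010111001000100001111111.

First 0b0111110101101101000000000110101110 XOR 0b0111011110110010101010001100101110 = 0b0000101011011111101010001010000000.
Add column by column in base 2, right to left:
  0+1 = 1
  0+1 = 1
  0+1 = 1
  0+1 = 1
  0+1 = 1
  0+1 = 1
  0+1 = 1
  1+0 = 1
  0+0 = 0
  1+0 = 1
  0+0 = 0
  0+1 = 1
  0+0 = 0
  1+0 = 1
  0+0 = 0
  1+1 = 0 carry 1
  0+0+1 = 1
  1+0 = 1
  1+1 = 0 carry 1
  1+1+1 = 1 carry 1
  1+1+1 = 1 carry 1
  1+0+1 = 0 carry 1
  1+1+1 = 1 carry 1
  0+0+1 = 1
  1+1 = 0 carry 1
  1+1+1 = 1 carry 1
  0+0+1 = 1
  1+1 = 0 carry 1
  0+1+1 = 0 carry 1
  1+1+1 = 1 carry 1
  final carry 1

0b1100110110110110010101011111111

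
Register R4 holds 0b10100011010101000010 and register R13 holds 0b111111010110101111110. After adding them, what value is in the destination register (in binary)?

0b1010011110001011000000

Add column by column in base 2, right to left:
  0+0 = 0
  1+1 = 0 carry 1
  0+1+1 = 0 carry 1
  0+1+1 = 0 carry 1
  0+1+1 = 0 carry 1
  0+1+1 = 0 carry 1
  1+1+1 = 1 carry 1
  0+0+1 = 1
  1+1 = 0 carry 1
  0+0+1 = 1
  1+1 = 0 carry 1
  0+1+1 = 0 carry 1
  1+0+1 = 0 carry 1
  1+1+1 = 1 carry 1
  0+0+1 = 1
  0+1 = 1
  0+1 = 1
  1+1 = 0 carry 1
  0+1+1 = 0 carry 1
  1+1+1 = 1 carry 1
  0+1+1 = 0 carry 1
  final carry 1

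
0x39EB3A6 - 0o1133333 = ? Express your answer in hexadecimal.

0o1133333 = 0x4B6DB in hexadecimal.
Subtract column by column in base 16:
  6-B → B (borrow)
  A-D-1 → C (borrow)
  3-6-1 → C (borrow)
  B-B-1 → F (borrow)
  E-4-1 → 9
  9-0 → 9
  3-0 → 3

0x399FCCB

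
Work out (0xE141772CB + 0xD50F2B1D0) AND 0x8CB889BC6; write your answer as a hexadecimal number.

0x841080082

Add column by column in base 16, right to left:
  B+0 = B
  C+D = 9 carry 1
  2+1+1 = 4
  7+B = 2 carry 1
  7+2+1 = A
  1+F = 0 carry 1
  4+0+1 = 5
  1+5 = 6
  E+D = B carry 1
  final carry 1
Sum = 0x1B650A249B; now AND with 0x8CB889BC6:
  1&0=0, B&8=8, 6&C=4, 5&B=1, 0&8=0, A&8=8, 2&9=0, 4&B=0, 9&C=8, B&6=2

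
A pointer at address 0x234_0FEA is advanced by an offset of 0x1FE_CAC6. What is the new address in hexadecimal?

0x432DAB0

Add column by column in base 16, right to left:
  A+6 = 0 carry 1
  E+C+1 = B carry 1
  F+A+1 = A carry 1
  0+C+1 = D
  4+E = 2 carry 1
  3+F+1 = 3 carry 1
  2+1+1 = 4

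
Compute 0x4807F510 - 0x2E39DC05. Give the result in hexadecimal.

0x19CE190B

Subtract column by column in base 16:
  0-5 → B (borrow)
  1-0-1 → 0
  5-C → 9 (borrow)
  F-D-1 → 1
  7-9 → E (borrow)
  0-3-1 → C (borrow)
  8-E-1 → 9 (borrow)
  4-2-1 → 1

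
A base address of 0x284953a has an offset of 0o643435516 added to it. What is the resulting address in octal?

0x284953a = 0o241112472 in octal.
Add column by column in base 8, right to left:
  2+6 = 0 carry 1
  7+1+1 = 1 carry 1
  4+5+1 = 2 carry 1
  2+5+1 = 0 carry 1
  1+3+1 = 5
  1+4 = 5
  1+3 = 4
  4+4 = 0 carry 1
  2+6+1 = 1 carry 1
  final carry 1

0o1104550210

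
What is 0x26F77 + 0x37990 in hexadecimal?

0x5E907

Add column by column in base 16, right to left:
  7+0 = 7
  7+9 = 0 carry 1
  F+9+1 = 9 carry 1
  6+7+1 = E
  2+3 = 5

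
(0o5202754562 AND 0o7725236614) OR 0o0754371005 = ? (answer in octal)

0o5202754562 AND 0o7725236614 = 0o5200214400.
Then OR with 0o0754371005.

0o5754375405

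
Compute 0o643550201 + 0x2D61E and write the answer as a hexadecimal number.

0o643550201 = 0x68ED081 in hexadecimal.
Add column by column in base 16, right to left:
  1+E = F
  8+1 = 9
  0+6 = 6
  D+D = A carry 1
  E+2+1 = 1 carry 1
  8+0+1 = 9
  6+0 = 6

0x691A69F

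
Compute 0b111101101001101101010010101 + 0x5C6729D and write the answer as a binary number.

0b1101011110110100110100110010

0x5C6729D = 0b101110001100111001010011101 in binary.
Add column by column in base 2, right to left:
  1+1 = 0 carry 1
  0+0+1 = 1
  1+1 = 0 carry 1
  0+1+1 = 0 carry 1
  1+1+1 = 1 carry 1
  0+0+1 = 1
  0+0 = 0
  1+1 = 0 carry 1
  0+0+1 = 1
  1+1 = 0 carry 1
  0+0+1 = 1
  1+0 = 1
  1+1 = 0 carry 1
  0+1+1 = 0 carry 1
  1+1+1 = 1 carry 1
  1+0+1 = 0 carry 1
  0+0+1 = 1
  0+1 = 1
  1+1 = 0 carry 1
  0+0+1 = 1
  1+0 = 1
  1+0 = 1
  0+1 = 1
  1+1 = 0 carry 1
  1+1+1 = 1 carry 1
  1+0+1 = 0 carry 1
  1+1+1 = 1 carry 1
  final carry 1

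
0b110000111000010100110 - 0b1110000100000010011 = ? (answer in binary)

Subtract column by column in base 2:
  0-1 → 1 (borrow)
  1-1-1 → 1 (borrow)
  1-0-1 → 0
  0-0 → 0
  0-1 → 1 (borrow)
  1-0-1 → 0
  0-0 → 0
  1-0 → 1
  0-0 → 0
  0-0 → 0
  0-0 → 0
  0-1 → 1 (borrow)
  1-0-1 → 0
  1-0 → 1
  1-0 → 1
  0-0 → 0
  0-1 → 1 (borrow)
  0-1-1 → 0 (borrow)
  0-1-1 → 0 (borrow)
  1-0-1 → 0
  1-0 → 1

0b100010110100010010011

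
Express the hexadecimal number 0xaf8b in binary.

Expand each hex digit to 4 bits: a=1010 f=1111 8=1000 b=1011.

0b1010111110001011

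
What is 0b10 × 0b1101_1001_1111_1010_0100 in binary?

Multiply each base-2 digit by 2, carrying:
  0×2 = 0 → write 0
  0×2 = 0 → write 0
  1×2 = 2 → write 0 carry 1
  0×2+1 = 1 → write 1
  0×2 = 0 → write 0
  1×2 = 2 → write 0 carry 1
  0×2+1 = 1 → write 1
  1×2 = 2 → write 0 carry 1
  1×2+1 = 3 → write 1 carry 1
  1×2+1 = 3 → write 1 carry 1
  1×2+1 = 3 → write 1 carry 1
  1×2+1 = 3 → write 1 carry 1
  1×2+1 = 3 → write 1 carry 1
  0×2+1 = 1 → write 1
  0×2 = 0 → write 0
  1×2 = 2 → write 0 carry 1
  1×2+1 = 3 → write 1 carry 1
  0×2+1 = 1 → write 1
  1×2 = 2 → write 0 carry 1
  1×2+1 = 3 → write 1 carry 1
  remaining carry: 1

0b110110011111101001000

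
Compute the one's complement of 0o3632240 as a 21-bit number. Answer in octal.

Each oct digit d becomes 7−d:
  3→4, 6→1, 3→4, 2→5, 2→5, 4→3, 0→7

0o4145537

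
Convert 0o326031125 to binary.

Each octal digit is 3 bits: 3=011 2=010 6=110 0=000 3=011 1=001 1=001 2=010 5=101.

0b11010110000011001001010101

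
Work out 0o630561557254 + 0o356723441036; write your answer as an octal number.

0o1207505220312

Add column by column in base 8, right to left:
  4+6 = 2 carry 1
  5+3+1 = 1 carry 1
  2+0+1 = 3
  7+1 = 0 carry 1
  5+4+1 = 2 carry 1
  5+4+1 = 2 carry 1
  1+3+1 = 5
  6+2 = 0 carry 1
  5+7+1 = 5 carry 1
  0+6+1 = 7
  3+5 = 0 carry 1
  6+3+1 = 2 carry 1
  final carry 1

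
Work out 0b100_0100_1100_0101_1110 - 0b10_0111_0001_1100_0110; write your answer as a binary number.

0b11101101010011000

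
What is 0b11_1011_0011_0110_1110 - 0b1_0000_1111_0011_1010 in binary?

Subtract column by column in base 2:
  0-0 → 0
  1-1 → 0
  1-0 → 1
  1-1 → 0
  0-1 → 1 (borrow)
  1-1-1 → 1 (borrow)
  1-0-1 → 0
  0-0 → 0
  1-1 → 0
  1-1 → 0
  0-1 → 1 (borrow)
  0-1-1 → 0 (borrow)
  1-0-1 → 0
  1-0 → 1
  0-0 → 0
  1-0 → 1
  1-1 → 0
  1-0 → 1

0b101010010000110100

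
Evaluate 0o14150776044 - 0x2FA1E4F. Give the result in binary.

0o14150776044 = 0b1100001101000111111110000100100 in binary.
0x2FA1E4F = 0b10111110100001111001001111 in binary.
Subtract column by column in base 2:
  0-1 → 1 (borrow)
  0-1-1 → 0 (borrow)
  1-1-1 → 1 (borrow)
  0-1-1 → 0 (borrow)
  0-0-1 → 1 (borrow)
  1-0-1 → 0
  0-1 → 1 (borrow)
  0-0-1 → 1 (borrow)
  0-0-1 → 1 (borrow)
  0-1-1 → 0 (borrow)
  1-1-1 → 1 (borrow)
  1-1-1 → 1 (borrow)
  1-1-1 → 1 (borrow)
  1-0-1 → 0
  1-0 → 1
  1-0 → 1
  1-0 → 1
  1-1 → 0
  0-0 → 0
  0-1 → 1 (borrow)
  0-1-1 → 0 (borrow)
  1-1-1 → 1 (borrow)
  0-1-1 → 0 (borrow)
  1-1-1 → 1 (borrow)
  1-0-1 → 0
  0-1 → 1 (borrow)
  0-0-1 → 1 (borrow)
  0-0-1 → 1 (borrow)
  0-0-1 → 1 (borrow)
  1-0-1 → 0
  1-0 → 1

0b1011110101010011101110111010101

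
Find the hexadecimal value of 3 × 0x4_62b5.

0xd281f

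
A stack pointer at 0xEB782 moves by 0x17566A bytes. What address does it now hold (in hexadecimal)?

0x260DEC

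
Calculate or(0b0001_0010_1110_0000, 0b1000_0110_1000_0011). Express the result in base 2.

OR bit by bit (1 where either bit is 1):
  0001001011100000
| 1000011010000011
= 1001011011100011

0b1001011011100011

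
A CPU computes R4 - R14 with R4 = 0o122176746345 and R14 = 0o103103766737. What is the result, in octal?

0o17072757406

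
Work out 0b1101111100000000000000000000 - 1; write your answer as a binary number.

The trailing 20 digits are 0, so subtracting 1 borrows through: they become 1 and the next digit up decrements.

0b1101111011111111111111111111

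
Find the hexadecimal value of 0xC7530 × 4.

0x31D4C0

Multiply each base-16 digit by 4, carrying:
  0×4 = 0 → write 0
  3×4 = 12 → write C
  5×4 = 20 → write 4 carry 1
  7×4+1 = 29 → write D carry 1
  C×4+1 = 49 → write 1 carry 3
  remaining carry: 3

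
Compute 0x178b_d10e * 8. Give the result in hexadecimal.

Multiply each base-16 digit by 8, carrying:
  e×8 = 112 → write 0 carry 7
  0×8+7 = 7 → write 7
  1×8 = 8 → write 8
  d×8 = 104 → write 8 carry 6
  b×8+6 = 94 → write e carry 5
  8×8+5 = 69 → write 5 carry 4
  7×8+4 = 60 → write c carry 3
  1×8+3 = 11 → write b

0xbc5e8870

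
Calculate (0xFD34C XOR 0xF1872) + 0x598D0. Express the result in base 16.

0x6640E

First 0xFD34C XOR 0xF1872 = 0x0CB3E.
Add column by column in base 16, right to left:
  E+0 = E
  3+D = 0 carry 1
  B+8+1 = 4 carry 1
  C+9+1 = 6 carry 1
  0+5+1 = 6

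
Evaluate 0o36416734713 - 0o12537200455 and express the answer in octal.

Subtract column by column in base 8:
  3-5 → 6 (borrow)
  1-5-1 → 3 (borrow)
  7-4-1 → 2
  4-0 → 4
  3-0 → 3
  7-2 → 5
  6-7 → 7 (borrow)
  1-3-1 → 5 (borrow)
  4-5-1 → 6 (borrow)
  6-2-1 → 3
  3-1 → 2

0o23657534236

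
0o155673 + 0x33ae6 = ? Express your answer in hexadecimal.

0o155673 = 0xdbbb in hexadecimal.
Add column by column in base 16, right to left:
  b+6 = 1 carry 1
  b+e+1 = a carry 1
  b+a+1 = 6 carry 1
  d+3+1 = 1 carry 1
  0+3+1 = 4

0x416a1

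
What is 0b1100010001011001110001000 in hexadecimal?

0x188B388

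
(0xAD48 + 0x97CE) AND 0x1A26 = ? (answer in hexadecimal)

0x6

Add column by column in base 16, right to left:
  8+E = 6 carry 1
  4+C+1 = 1 carry 1
  D+7+1 = 5 carry 1
  A+9+1 = 4 carry 1
  final carry 1
Sum = 0x14516; now AND with 0x1A26:
  1&0=0, 4&1=0, 5&A=0, 1&2=0, 6&6=6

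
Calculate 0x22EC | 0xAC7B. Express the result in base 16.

0xAEFF

OR each hex digit independently (no carries):
  2|A=A, 2|C=E, E|7=F, C|B=F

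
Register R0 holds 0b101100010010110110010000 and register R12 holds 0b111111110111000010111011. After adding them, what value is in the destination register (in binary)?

Add column by column in base 2, right to left:
  0+1 = 1
  0+1 = 1
  0+0 = 0
  0+1 = 1
  1+1 = 0 carry 1
  0+1+1 = 0 carry 1
  0+0+1 = 1
  1+1 = 0 carry 1
  1+0+1 = 0 carry 1
  0+0+1 = 1
  1+0 = 1
  1+0 = 1
  0+1 = 1
  1+1 = 0 carry 1
  0+1+1 = 0 carry 1
  0+0+1 = 1
  1+1 = 0 carry 1
  0+1+1 = 0 carry 1
  0+1+1 = 0 carry 1
  0+1+1 = 0 carry 1
  1+1+1 = 1 carry 1
  1+1+1 = 1 carry 1
  0+1+1 = 0 carry 1
  1+1+1 = 1 carry 1
  final carry 1

0b1101100001001111001001011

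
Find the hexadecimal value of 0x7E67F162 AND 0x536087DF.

0x52608142

AND each hex digit independently (no carries):
  7&5=5, E&3=2, 6&6=6, 7&0=0, F&8=8, 1&7=1, 6&D=4, 2&F=2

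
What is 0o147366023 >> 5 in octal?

5 bits is not a whole number of base-8 digits; in binary: 1100111011110110000010011 >> 5 = 11001110111101100000.

0o3167540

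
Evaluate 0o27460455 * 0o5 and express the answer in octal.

Multiply each base-8 digit by 5, carrying:
  5×5 = 25 → write 1 carry 3
  5×5+3 = 28 → write 4 carry 3
  4×5+3 = 23 → write 7 carry 2
  0×5+2 = 2 → write 2
  6×5 = 30 → write 6 carry 3
  4×5+3 = 23 → write 7 carry 2
  7×5+2 = 37 → write 5 carry 4
  2×5+4 = 14 → write 6 carry 1
  remaining carry: 1

0o165762741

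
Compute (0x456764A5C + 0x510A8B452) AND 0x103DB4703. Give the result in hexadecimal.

Add column by column in base 16, right to left:
  C+2 = E
  5+5 = A
  A+4 = E
  4+B = F
  6+8 = E
  7+A = 1 carry 1
  6+0+1 = 7
  5+1 = 6
  4+5 = 9
Sum = 0x9671EFEAE; now AND with 0x103DB4703:
  9&1=1, 6&0=0, 7&3=3, 1&D=1, E&B=A, F&4=4, E&7=6, A&0=0, E&3=2

0x1031A4602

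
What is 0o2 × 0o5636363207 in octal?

0o13474746416

Multiply each base-8 digit by 2, carrying:
  7×2 = 14 → write 6 carry 1
  0×2+1 = 1 → write 1
  2×2 = 4 → write 4
  3×2 = 6 → write 6
  6×2 = 12 → write 4 carry 1
  3×2+1 = 7 → write 7
  6×2 = 12 → write 4 carry 1
  3×2+1 = 7 → write 7
  6×2 = 12 → write 4 carry 1
  5×2+1 = 11 → write 3 carry 1
  remaining carry: 1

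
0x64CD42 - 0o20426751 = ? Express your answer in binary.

0x64CD42 = 0b11001001100110101000010 in binary.
0o20426751 = 0b10000100010110111101001 in binary.
Subtract column by column in base 2:
  0-1 → 1 (borrow)
  1-0-1 → 0
  0-0 → 0
  0-1 → 1 (borrow)
  0-0-1 → 1 (borrow)
  0-1-1 → 0 (borrow)
  1-1-1 → 1 (borrow)
  0-1-1 → 0 (borrow)
  1-1-1 → 1 (borrow)
  0-0-1 → 1 (borrow)
  1-1-1 → 1 (borrow)
  1-1-1 → 1 (borrow)
  0-0-1 → 1 (borrow)
  0-1-1 → 0 (borrow)
  1-0-1 → 0
  1-0 → 1
  0-0 → 0
  0-1 → 1 (borrow)
  1-0-1 → 0
  0-0 → 0
  0-0 → 0
  1-0 → 1
  1-1 → 0

0b1000101001111101011001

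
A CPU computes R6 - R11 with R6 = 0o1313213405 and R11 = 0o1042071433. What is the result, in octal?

Subtract column by column in base 8:
  5-3 → 2
  0-3 → 5 (borrow)
  4-4-1 → 7 (borrow)
  3-1-1 → 1
  1-7 → 2 (borrow)
  2-0-1 → 1
  3-2 → 1
  1-4 → 5 (borrow)
  3-0-1 → 2
  1-1 → 0

0o251121752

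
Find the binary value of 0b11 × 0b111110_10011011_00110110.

Multiply each base-2 digit by 3, carrying:
  0×3 = 0 → write 0
  1×3 = 3 → write 1 carry 1
  1×3+1 = 4 → write 0 carry 2
  0×3+2 = 2 → write 0 carry 1
  1×3+1 = 4 → write 0 carry 2
  1×3+2 = 5 → write 1 carry 2
  0×3+2 = 2 → write 0 carry 1
  0×3+1 = 1 → write 1
  1×3 = 3 → write 1 carry 1
  1×3+1 = 4 → write 0 carry 2
  0×3+2 = 2 → write 0 carry 1
  1×3+1 = 4 → write 0 carry 2
  1×3+2 = 5 → write 1 carry 2
  0×3+2 = 2 → write 0 carry 1
  0×3+1 = 1 → write 1
  1×3 = 3 → write 1 carry 1
  0×3+1 = 1 → write 1
  1×3 = 3 → write 1 carry 1
  1×3+1 = 4 → write 0 carry 2
  1×3+2 = 5 → write 1 carry 2
  1×3+2 = 5 → write 1 carry 2
  1×3+2 = 5 → write 1 carry 2
  remaining carry: 10

0b101110111101000110100010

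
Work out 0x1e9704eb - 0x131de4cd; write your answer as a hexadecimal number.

Subtract column by column in base 16:
  b-d → e (borrow)
  e-c-1 → 1
  4-4 → 0
  0-e → 2 (borrow)
  7-d-1 → 9 (borrow)
  9-1-1 → 7
  e-3 → b
  1-1 → 0

0xb79201e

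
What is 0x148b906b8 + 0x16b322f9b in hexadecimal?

0x2b3eb3653

Add column by column in base 16, right to left:
  8+b = 3 carry 1
  b+9+1 = 5 carry 1
  6+f+1 = 6 carry 1
  0+2+1 = 3
  9+2 = b
  b+3 = e
  8+b = 3 carry 1
  4+6+1 = b
  1+1 = 2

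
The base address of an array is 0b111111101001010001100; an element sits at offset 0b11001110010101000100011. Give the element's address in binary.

0b100001101111110010101111

Add column by column in base 2, right to left:
  0+1 = 1
  0+1 = 1
  1+0 = 1
  1+0 = 1
  0+0 = 0
  0+1 = 1
  0+0 = 0
  1+0 = 1
  0+0 = 0
  1+1 = 0 carry 1
  0+0+1 = 1
  0+1 = 1
  1+0 = 1
  0+1 = 1
  1+0 = 1
  1+0 = 1
  1+1 = 0 carry 1
  1+1+1 = 1 carry 1
  1+1+1 = 1 carry 1
  1+0+1 = 0 carry 1
  1+0+1 = 0 carry 1
  0+1+1 = 0 carry 1
  0+1+1 = 0 carry 1
  final carry 1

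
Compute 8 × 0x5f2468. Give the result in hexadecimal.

Multiply each base-16 digit by 8, carrying:
  8×8 = 64 → write 0 carry 4
  6×8+4 = 52 → write 4 carry 3
  4×8+3 = 35 → write 3 carry 2
  2×8+2 = 18 → write 2 carry 1
  f×8+1 = 121 → write 9 carry 7
  5×8+7 = 47 → write f carry 2
  remaining carry: 2

0x2f92340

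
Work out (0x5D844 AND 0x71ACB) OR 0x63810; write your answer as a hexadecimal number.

0x5D844 AND 0x71ACB = 0x51840.
Then OR with 0x63810.

0x73850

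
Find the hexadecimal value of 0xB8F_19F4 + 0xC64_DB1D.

0x17F3F511

Add column by column in base 16, right to left:
  4+D = 1 carry 1
  F+1+1 = 1 carry 1
  9+B+1 = 5 carry 1
  1+D+1 = F
  F+4 = 3 carry 1
  8+6+1 = F
  B+C = 7 carry 1
  final carry 1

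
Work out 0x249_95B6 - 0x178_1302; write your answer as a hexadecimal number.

0xD182B4

Subtract column by column in base 16:
  6-2 → 4
  B-0 → B
  5-3 → 2
  9-1 → 8
  9-8 → 1
  4-7 → D (borrow)
  2-1-1 → 0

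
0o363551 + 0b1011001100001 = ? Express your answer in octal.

0o376712

0b1011001100001 = 0o13141 in octal.
Add column by column in base 8, right to left:
  1+1 = 2
  5+4 = 1 carry 1
  5+1+1 = 7
  3+3 = 6
  6+1 = 7
  3+0 = 3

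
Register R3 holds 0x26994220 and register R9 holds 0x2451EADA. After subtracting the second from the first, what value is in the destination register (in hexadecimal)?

0x2475746

Subtract column by column in base 16:
  0-A → 6 (borrow)
  2-D-1 → 4 (borrow)
  2-A-1 → 7 (borrow)
  4-E-1 → 5 (borrow)
  9-1-1 → 7
  9-5 → 4
  6-4 → 2
  2-2 → 0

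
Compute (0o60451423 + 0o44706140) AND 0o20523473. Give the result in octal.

Add column by column in base 8, right to left:
  3+0 = 3
  2+4 = 6
  4+1 = 5
  1+6 = 7
  5+0 = 5
  4+7 = 3 carry 1
  0+4+1 = 5
  6+4 = 2 carry 1
  final carry 1
Sum = 0o125357563; now AND with 0o20523473:
  1&0=0, 2&2=2, 5&0=0, 3&5=1, 5&2=0, 7&3=3, 5&4=4, 6&7=6, 3&3=3

0o20103463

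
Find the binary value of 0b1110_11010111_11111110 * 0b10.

0b111011010111111111100

Multiply each base-2 digit by 2, carrying:
  0×2 = 0 → write 0
  1×2 = 2 → write 0 carry 1
  1×2+1 = 3 → write 1 carry 1
  1×2+1 = 3 → write 1 carry 1
  1×2+1 = 3 → write 1 carry 1
  1×2+1 = 3 → write 1 carry 1
  1×2+1 = 3 → write 1 carry 1
  1×2+1 = 3 → write 1 carry 1
  1×2+1 = 3 → write 1 carry 1
  1×2+1 = 3 → write 1 carry 1
  1×2+1 = 3 → write 1 carry 1
  0×2+1 = 1 → write 1
  1×2 = 2 → write 0 carry 1
  0×2+1 = 1 → write 1
  1×2 = 2 → write 0 carry 1
  1×2+1 = 3 → write 1 carry 1
  0×2+1 = 1 → write 1
  1×2 = 2 → write 0 carry 1
  1×2+1 = 3 → write 1 carry 1
  1×2+1 = 3 → write 1 carry 1
  remaining carry: 1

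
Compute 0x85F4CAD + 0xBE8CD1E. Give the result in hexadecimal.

0x144819CB

Add column by column in base 16, right to left:
  D+E = B carry 1
  A+1+1 = C
  C+D = 9 carry 1
  4+C+1 = 1 carry 1
  F+8+1 = 8 carry 1
  5+E+1 = 4 carry 1
  8+B+1 = 4 carry 1
  final carry 1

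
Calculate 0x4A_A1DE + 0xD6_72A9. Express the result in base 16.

Add column by column in base 16, right to left:
  E+9 = 7 carry 1
  D+A+1 = 8 carry 1
  1+2+1 = 4
  A+7 = 1 carry 1
  A+6+1 = 1 carry 1
  4+D+1 = 2 carry 1
  final carry 1

0x1211487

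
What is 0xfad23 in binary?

Expand each hex digit to 4 bits: f=1111 a=1010 d=1101 2=0010 3=0011.

0b11111010110100100011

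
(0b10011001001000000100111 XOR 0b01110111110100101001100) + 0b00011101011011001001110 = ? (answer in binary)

0b100001100010111110111001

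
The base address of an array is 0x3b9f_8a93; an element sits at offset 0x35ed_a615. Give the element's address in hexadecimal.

0x718d30a8

Add column by column in base 16, right to left:
  3+5 = 8
  9+1 = a
  a+6 = 0 carry 1
  8+a+1 = 3 carry 1
  f+d+1 = d carry 1
  9+e+1 = 8 carry 1
  b+5+1 = 1 carry 1
  3+3+1 = 7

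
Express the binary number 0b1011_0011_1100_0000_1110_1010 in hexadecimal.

0xB3C0EA

Group the bits into nibbles: 1011 0011 1100 0000 1110 1010 → B3C0EA.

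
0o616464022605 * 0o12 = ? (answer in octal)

0o7622010273462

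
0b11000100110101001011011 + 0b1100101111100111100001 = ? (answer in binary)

0b100101010110010000111100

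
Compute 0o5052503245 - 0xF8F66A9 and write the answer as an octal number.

0xF8F66A9 = 0o1743663251 in octal.
Subtract column by column in base 8:
  5-1 → 4
  4-5 → 7 (borrow)
  2-2-1 → 7 (borrow)
  3-3-1 → 7 (borrow)
  0-6-1 → 1 (borrow)
  5-6-1 → 6 (borrow)
  2-3-1 → 6 (borrow)
  5-4-1 → 0
  0-7 → 1 (borrow)
  5-1-1 → 3

0o3106617774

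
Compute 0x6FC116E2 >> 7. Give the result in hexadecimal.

0xDF822D

7 bits is not a whole number of base-16 digits; in binary: 1101111110000010001011011100010 >> 7 = 110111111000001000101101.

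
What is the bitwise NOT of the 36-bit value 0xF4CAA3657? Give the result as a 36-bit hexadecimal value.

0x0B355C9A8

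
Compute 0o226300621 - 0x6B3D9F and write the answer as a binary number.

0o226300621 = 0b10010110011000000110010001 in binary.
0x6B3D9F = 0b11010110011110110011111 in binary.
Subtract column by column in base 2:
  1-1 → 0
  0-1 → 1 (borrow)
  0-1-1 → 0 (borrow)
  0-1-1 → 0 (borrow)
  1-1-1 → 1 (borrow)
  0-0-1 → 1 (borrow)
  0-0-1 → 1 (borrow)
  1-1-1 → 1 (borrow)
  1-1-1 → 1 (borrow)
  0-0-1 → 1 (borrow)
  0-1-1 → 0 (borrow)
  0-1-1 → 0 (borrow)
  0-1-1 → 0 (borrow)
  0-1-1 → 0 (borrow)
  0-0-1 → 1 (borrow)
  1-0-1 → 0
  1-1 → 0
  0-1 → 1 (borrow)
  0-0-1 → 1 (borrow)
  1-1-1 → 1 (borrow)
  1-0-1 → 0
  0-1 → 1 (borrow)
  1-1-1 → 1 (borrow)
  0-0-1 → 1 (borrow)
  0-0-1 → 1 (borrow)
  1-0-1 → 0

0b1111011100100001111110010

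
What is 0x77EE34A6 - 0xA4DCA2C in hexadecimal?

0x6DA06A7A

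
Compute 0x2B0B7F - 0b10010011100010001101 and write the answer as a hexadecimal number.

0b10010011100010001101 = 0x9388D in hexadecimal.
Subtract column by column in base 16:
  F-D → 2
  7-8 → F (borrow)
  B-8-1 → 2
  0-3 → D (borrow)
  B-9-1 → 1
  2-0 → 2

0x21D2F2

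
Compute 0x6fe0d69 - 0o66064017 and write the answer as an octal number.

0x6fe0d69 = 0o677406551 in octal.
Subtract column by column in base 8:
  1-7 → 2 (borrow)
  5-1-1 → 3
  5-0 → 5
  6-4 → 2
  0-6 → 2 (borrow)
  4-0-1 → 3
  7-6 → 1
  7-6 → 1
  6-0 → 6

0o611322532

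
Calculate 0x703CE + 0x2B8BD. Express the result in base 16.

Add column by column in base 16, right to left:
  E+D = B carry 1
  C+B+1 = 8 carry 1
  3+8+1 = C
  0+B = B
  7+2 = 9

0x9BC8B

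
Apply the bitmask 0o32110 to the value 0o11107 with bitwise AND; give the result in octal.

0o10100

AND each oct digit independently (no carries):
  1&3=1, 1&2=0, 1&1=1, 0&1=0, 7&0=0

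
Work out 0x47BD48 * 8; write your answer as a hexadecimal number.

Multiply each base-16 digit by 8, carrying:
  8×8 = 64 → write 0 carry 4
  4×8+4 = 36 → write 4 carry 2
  D×8+2 = 106 → write A carry 6
  B×8+6 = 94 → write E carry 5
  7×8+5 = 61 → write D carry 3
  4×8+3 = 35 → write 3 carry 2
  remaining carry: 2

0x23DEA40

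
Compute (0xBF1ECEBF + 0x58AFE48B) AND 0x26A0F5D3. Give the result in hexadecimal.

0x680B142

Add column by column in base 16, right to left:
  F+B = A carry 1
  B+8+1 = 4 carry 1
  E+4+1 = 3 carry 1
  C+E+1 = B carry 1
  E+F+1 = E carry 1
  1+A+1 = C
  F+8 = 7 carry 1
  B+5+1 = 1 carry 1
  final carry 1
Sum = 0x117CEB34A; now AND with 0x26A0F5D3:
  1&0=0, 1&2=0, 7&6=6, C&A=8, E&0=0, B&F=B, 3&5=1, 4&D=4, A&3=2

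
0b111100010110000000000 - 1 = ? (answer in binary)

The trailing 10 digits are 0, so subtracting 1 borrows through: they become 1 and the next digit up decrements.

0b111100010101111111111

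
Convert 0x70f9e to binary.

0b1110000111110011110

Expand each hex digit to 4 bits: 7=0111 0=0000 f=1111 9=1001 e=1110.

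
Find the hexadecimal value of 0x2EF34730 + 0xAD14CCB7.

Add column by column in base 16, right to left:
  0+7 = 7
  3+B = E
  7+C = 3 carry 1
  4+C+1 = 1 carry 1
  3+4+1 = 8
  F+1 = 0 carry 1
  E+D+1 = C carry 1
  2+A+1 = D

0xDC0813E7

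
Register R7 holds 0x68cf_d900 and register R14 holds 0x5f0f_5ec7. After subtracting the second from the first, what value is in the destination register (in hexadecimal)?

0x9c07a39

Subtract column by column in base 16:
  0-7 → 9 (borrow)
  0-c-1 → 3 (borrow)
  9-e-1 → a (borrow)
  d-5-1 → 7
  f-f → 0
  c-0 → c
  8-f → 9 (borrow)
  6-5-1 → 0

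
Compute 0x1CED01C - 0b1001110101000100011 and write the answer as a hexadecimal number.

0x1C9E5F9

0b1001110101000100011 = 0x4EA23 in hexadecimal.
Subtract column by column in base 16:
  C-3 → 9
  1-2 → F (borrow)
  0-A-1 → 5 (borrow)
  D-E-1 → E (borrow)
  E-4-1 → 9
  C-0 → C
  1-0 → 1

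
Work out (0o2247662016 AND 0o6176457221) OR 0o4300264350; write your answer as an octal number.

0o2247662016 AND 0o6176457221 = 0o2046442000.
Then OR with 0o4300264350.

0o6346666350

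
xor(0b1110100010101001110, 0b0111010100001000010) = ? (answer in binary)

0b1001110110100001100

XOR bit by bit (1 where the bits differ):
  1110100010101001110
^ 0111010100001000010
= 1001110110100001100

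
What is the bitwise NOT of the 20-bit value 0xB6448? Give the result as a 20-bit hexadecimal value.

Each hex digit d becomes F−d:
  B→4, 6→9, 4→B, 4→B, 8→7

0x49BB7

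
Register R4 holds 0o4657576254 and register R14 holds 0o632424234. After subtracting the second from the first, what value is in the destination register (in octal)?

0o4025152020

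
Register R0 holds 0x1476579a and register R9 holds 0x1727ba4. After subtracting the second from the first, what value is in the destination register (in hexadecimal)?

0x1303dbf6

Subtract column by column in base 16:
  a-4 → 6
  9-a → f (borrow)
  7-b-1 → b (borrow)
  5-7-1 → d (borrow)
  6-2-1 → 3
  7-7 → 0
  4-1 → 3
  1-0 → 1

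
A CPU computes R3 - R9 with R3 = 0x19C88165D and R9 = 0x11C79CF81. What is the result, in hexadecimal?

0x800E46DC

Subtract column by column in base 16:
  D-1 → C
  5-8 → D (borrow)
  6-F-1 → 6 (borrow)
  1-C-1 → 4 (borrow)
  8-9-1 → E (borrow)
  8-7-1 → 0
  C-C → 0
  9-1 → 8
  1-1 → 0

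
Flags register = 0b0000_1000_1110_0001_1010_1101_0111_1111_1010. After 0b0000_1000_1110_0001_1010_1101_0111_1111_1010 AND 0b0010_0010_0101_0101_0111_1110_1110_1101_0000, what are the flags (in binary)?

AND bit by bit (1 only where both bits are 1):
  000010001110000110101101011111111010
& 001000100101010101111110111011010000
= 000000000100000100101100011011010000

0b000000000100000100101100011011010000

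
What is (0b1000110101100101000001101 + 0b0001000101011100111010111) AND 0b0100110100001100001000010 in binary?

0b110000000000001000000

Add column by column in base 2, right to left:
  1+1 = 0 carry 1
  0+1+1 = 0 carry 1
  1+1+1 = 1 carry 1
  1+0+1 = 0 carry 1
  0+1+1 = 0 carry 1
  0+0+1 = 1
  0+1 = 1
  0+1 = 1
  0+1 = 1
  1+0 = 1
  0+0 = 0
  1+1 = 0 carry 1
  0+1+1 = 0 carry 1
  0+1+1 = 0 carry 1
  1+0+1 = 0 carry 1
  1+1+1 = 1 carry 1
  0+0+1 = 1
  1+1 = 0 carry 1
  0+0+1 = 1
  1+0 = 1
  1+0 = 1
  0+1 = 1
  0+0 = 0
  0+0 = 0
  1+0 = 1
Sum = 0b1001111011000001111100100; now AND with 0b0100110100001100001000010:
  1001111011000001111100100
& 0100110100001100001000010
= 0000110000000000001000000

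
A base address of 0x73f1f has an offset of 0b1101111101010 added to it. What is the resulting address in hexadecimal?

0b1101111101010 = 0x1bea in hexadecimal.
Add column by column in base 16, right to left:
  f+a = 9 carry 1
  1+e+1 = 0 carry 1
  f+b+1 = b carry 1
  3+1+1 = 5
  7+0 = 7

0x75b09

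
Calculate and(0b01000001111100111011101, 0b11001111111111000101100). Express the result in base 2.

AND bit by bit (1 only where both bits are 1):
  01000001111100111011101
& 11001111111111000101100
= 01000001111100000001100

0b01000001111100000001100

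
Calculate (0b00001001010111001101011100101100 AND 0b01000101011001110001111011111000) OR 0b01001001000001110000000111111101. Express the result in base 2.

0b1001001010001110001011111111101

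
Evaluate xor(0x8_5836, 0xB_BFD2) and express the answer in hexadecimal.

XOR each hex digit independently (no carries):
  8^B=3, 5^B=E, 8^F=7, 3^D=E, 6^2=4

0x3E7E4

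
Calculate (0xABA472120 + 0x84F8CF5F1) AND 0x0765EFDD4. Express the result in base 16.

0x541510

Add column by column in base 16, right to left:
  0+1 = 1
  2+F = 1 carry 1
  1+5+1 = 7
  2+F = 1 carry 1
  7+C+1 = 4 carry 1
  4+8+1 = D
  A+F = 9 carry 1
  B+4+1 = 0 carry 1
  A+8+1 = 3 carry 1
  final carry 1
Sum = 0x1309D41711; now AND with 0x0765EFDD4:
  1&0=0, 3&0=0, 0&7=0, 9&6=0, D&5=5, 4&E=4, 1&F=1, 7&D=5, 1&D=1, 1&4=0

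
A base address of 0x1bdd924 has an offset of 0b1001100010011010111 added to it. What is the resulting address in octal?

0x1bdd924 = 0o157354444 in octal.
0b1001100010011010111 = 0o1142327 in octal.
Add column by column in base 8, right to left:
  4+7 = 3 carry 1
  4+2+1 = 7
  4+3 = 7
  4+2 = 6
  5+4 = 1 carry 1
  3+1+1 = 5
  7+1 = 0 carry 1
  5+0+1 = 6
  1+0 = 1

0o160516773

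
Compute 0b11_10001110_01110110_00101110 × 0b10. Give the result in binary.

0b111000111001110110001011100

Multiply each base-2 digit by 2, carrying:
  0×2 = 0 → write 0
  1×2 = 2 → write 0 carry 1
  1×2+1 = 3 → write 1 carry 1
  1×2+1 = 3 → write 1 carry 1
  0×2+1 = 1 → write 1
  1×2 = 2 → write 0 carry 1
  0×2+1 = 1 → write 1
  0×2 = 0 → write 0
  0×2 = 0 → write 0
  1×2 = 2 → write 0 carry 1
  1×2+1 = 3 → write 1 carry 1
  0×2+1 = 1 → write 1
  1×2 = 2 → write 0 carry 1
  1×2+1 = 3 → write 1 carry 1
  1×2+1 = 3 → write 1 carry 1
  0×2+1 = 1 → write 1
  0×2 = 0 → write 0
  1×2 = 2 → write 0 carry 1
  1×2+1 = 3 → write 1 carry 1
  1×2+1 = 3 → write 1 carry 1
  0×2+1 = 1 → write 1
  0×2 = 0 → write 0
  0×2 = 0 → write 0
  1×2 = 2 → write 0 carry 1
  1×2+1 = 3 → write 1 carry 1
  1×2+1 = 3 → write 1 carry 1
  remaining carry: 1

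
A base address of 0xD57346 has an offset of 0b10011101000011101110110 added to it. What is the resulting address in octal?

0o110775274

0xD57346 = 0o65271506 in octal.
0b10011101000011101110110 = 0o23503566 in octal.
Add column by column in base 8, right to left:
  6+6 = 4 carry 1
  0+6+1 = 7
  5+5 = 2 carry 1
  1+3+1 = 5
  7+0 = 7
  2+5 = 7
  5+3 = 0 carry 1
  6+2+1 = 1 carry 1
  final carry 1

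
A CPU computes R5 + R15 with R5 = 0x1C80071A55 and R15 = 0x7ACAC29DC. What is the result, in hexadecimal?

0x242CB34431

Add column by column in base 16, right to left:
  5+C = 1 carry 1
  5+D+1 = 3 carry 1
  A+9+1 = 4 carry 1
  1+2+1 = 4
  7+C = 3 carry 1
  0+A+1 = B
  0+C = C
  8+A = 2 carry 1
  C+7+1 = 4 carry 1
  1+0+1 = 2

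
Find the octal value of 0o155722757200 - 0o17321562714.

Subtract column by column in base 8:
  0-4 → 4 (borrow)
  0-1-1 → 6 (borrow)
  2-7-1 → 2 (borrow)
  7-2-1 → 4
  5-6 → 7 (borrow)
  7-5-1 → 1
  2-1 → 1
  2-2 → 0
  7-3 → 4
  5-7 → 6 (borrow)
  5-1-1 → 3
  1-0 → 1

0o136401174264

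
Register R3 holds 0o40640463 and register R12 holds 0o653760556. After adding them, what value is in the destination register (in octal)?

Add column by column in base 8, right to left:
  3+6 = 1 carry 1
  6+5+1 = 4 carry 1
  4+5+1 = 2 carry 1
  0+0+1 = 1
  4+6 = 2 carry 1
  6+7+1 = 6 carry 1
  0+3+1 = 4
  4+5 = 1 carry 1
  0+6+1 = 7

0o714621241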